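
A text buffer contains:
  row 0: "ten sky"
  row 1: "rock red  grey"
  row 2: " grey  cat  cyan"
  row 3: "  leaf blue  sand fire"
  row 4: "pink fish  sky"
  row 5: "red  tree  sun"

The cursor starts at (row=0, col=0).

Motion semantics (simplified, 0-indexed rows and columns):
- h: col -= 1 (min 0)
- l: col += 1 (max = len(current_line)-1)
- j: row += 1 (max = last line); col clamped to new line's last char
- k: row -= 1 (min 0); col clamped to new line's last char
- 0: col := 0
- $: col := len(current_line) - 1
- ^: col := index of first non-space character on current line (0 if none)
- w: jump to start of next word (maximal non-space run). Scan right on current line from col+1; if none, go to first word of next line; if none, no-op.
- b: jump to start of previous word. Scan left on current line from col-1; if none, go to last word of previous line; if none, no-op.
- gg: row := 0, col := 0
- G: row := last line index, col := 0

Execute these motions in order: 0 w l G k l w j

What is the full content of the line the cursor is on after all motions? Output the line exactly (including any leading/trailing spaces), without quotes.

After 1 (0): row=0 col=0 char='t'
After 2 (w): row=0 col=4 char='s'
After 3 (l): row=0 col=5 char='k'
After 4 (G): row=5 col=0 char='r'
After 5 (k): row=4 col=0 char='p'
After 6 (l): row=4 col=1 char='i'
After 7 (w): row=4 col=5 char='f'
After 8 (j): row=5 col=5 char='t'

Answer: red  tree  sun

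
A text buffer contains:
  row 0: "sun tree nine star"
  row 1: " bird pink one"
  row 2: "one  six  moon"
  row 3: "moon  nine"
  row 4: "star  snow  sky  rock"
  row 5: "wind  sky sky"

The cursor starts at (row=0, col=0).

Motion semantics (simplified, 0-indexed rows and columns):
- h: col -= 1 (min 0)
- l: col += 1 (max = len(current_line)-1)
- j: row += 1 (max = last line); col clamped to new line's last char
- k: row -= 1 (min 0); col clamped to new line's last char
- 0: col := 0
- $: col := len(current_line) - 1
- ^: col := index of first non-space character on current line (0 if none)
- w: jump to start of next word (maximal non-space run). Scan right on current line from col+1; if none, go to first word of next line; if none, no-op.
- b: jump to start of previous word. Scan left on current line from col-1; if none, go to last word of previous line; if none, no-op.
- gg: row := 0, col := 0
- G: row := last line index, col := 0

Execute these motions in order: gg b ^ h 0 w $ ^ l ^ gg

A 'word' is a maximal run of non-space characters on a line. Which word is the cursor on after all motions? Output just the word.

Answer: sun

Derivation:
After 1 (gg): row=0 col=0 char='s'
After 2 (b): row=0 col=0 char='s'
After 3 (^): row=0 col=0 char='s'
After 4 (h): row=0 col=0 char='s'
After 5 (0): row=0 col=0 char='s'
After 6 (w): row=0 col=4 char='t'
After 7 ($): row=0 col=17 char='r'
After 8 (^): row=0 col=0 char='s'
After 9 (l): row=0 col=1 char='u'
After 10 (^): row=0 col=0 char='s'
After 11 (gg): row=0 col=0 char='s'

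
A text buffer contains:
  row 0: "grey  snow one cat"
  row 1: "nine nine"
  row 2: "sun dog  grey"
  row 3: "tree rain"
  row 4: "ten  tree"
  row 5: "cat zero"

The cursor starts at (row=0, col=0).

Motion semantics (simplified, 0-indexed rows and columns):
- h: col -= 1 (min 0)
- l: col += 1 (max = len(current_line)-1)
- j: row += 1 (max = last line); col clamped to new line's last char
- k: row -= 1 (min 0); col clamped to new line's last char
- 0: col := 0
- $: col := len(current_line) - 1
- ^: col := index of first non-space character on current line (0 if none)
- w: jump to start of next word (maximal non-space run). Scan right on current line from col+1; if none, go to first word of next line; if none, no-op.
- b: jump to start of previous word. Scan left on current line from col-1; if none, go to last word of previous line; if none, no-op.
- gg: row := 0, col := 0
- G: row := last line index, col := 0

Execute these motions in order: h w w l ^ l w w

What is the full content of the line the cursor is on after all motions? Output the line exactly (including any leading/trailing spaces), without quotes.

Answer: grey  snow one cat

Derivation:
After 1 (h): row=0 col=0 char='g'
After 2 (w): row=0 col=6 char='s'
After 3 (w): row=0 col=11 char='o'
After 4 (l): row=0 col=12 char='n'
After 5 (^): row=0 col=0 char='g'
After 6 (l): row=0 col=1 char='r'
After 7 (w): row=0 col=6 char='s'
After 8 (w): row=0 col=11 char='o'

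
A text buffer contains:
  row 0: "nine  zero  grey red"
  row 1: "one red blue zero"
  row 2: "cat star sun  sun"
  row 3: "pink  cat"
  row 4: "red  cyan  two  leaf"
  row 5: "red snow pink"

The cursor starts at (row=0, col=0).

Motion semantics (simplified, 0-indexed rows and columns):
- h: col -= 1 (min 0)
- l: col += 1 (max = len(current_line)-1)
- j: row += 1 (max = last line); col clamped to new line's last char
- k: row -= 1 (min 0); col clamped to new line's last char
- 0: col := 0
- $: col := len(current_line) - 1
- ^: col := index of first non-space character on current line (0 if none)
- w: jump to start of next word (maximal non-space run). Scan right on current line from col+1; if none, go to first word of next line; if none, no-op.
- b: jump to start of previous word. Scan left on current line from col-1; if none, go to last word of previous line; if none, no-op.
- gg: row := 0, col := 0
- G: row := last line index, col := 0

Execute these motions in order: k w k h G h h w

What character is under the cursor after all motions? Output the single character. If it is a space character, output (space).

After 1 (k): row=0 col=0 char='n'
After 2 (w): row=0 col=6 char='z'
After 3 (k): row=0 col=6 char='z'
After 4 (h): row=0 col=5 char='_'
After 5 (G): row=5 col=0 char='r'
After 6 (h): row=5 col=0 char='r'
After 7 (h): row=5 col=0 char='r'
After 8 (w): row=5 col=4 char='s'

Answer: s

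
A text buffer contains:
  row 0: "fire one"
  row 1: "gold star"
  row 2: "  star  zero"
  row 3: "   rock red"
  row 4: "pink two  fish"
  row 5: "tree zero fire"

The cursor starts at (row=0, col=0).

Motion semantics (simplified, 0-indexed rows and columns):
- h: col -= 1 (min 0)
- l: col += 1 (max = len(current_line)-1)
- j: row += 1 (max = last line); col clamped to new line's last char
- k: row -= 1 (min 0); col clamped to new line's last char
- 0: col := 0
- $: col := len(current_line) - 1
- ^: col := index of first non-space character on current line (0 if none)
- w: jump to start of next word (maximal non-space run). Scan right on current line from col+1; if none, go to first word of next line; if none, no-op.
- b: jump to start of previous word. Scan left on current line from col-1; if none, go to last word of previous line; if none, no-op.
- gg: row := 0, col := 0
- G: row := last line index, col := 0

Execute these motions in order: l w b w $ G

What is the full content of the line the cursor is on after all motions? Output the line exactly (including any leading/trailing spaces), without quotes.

Answer: tree zero fire

Derivation:
After 1 (l): row=0 col=1 char='i'
After 2 (w): row=0 col=5 char='o'
After 3 (b): row=0 col=0 char='f'
After 4 (w): row=0 col=5 char='o'
After 5 ($): row=0 col=7 char='e'
After 6 (G): row=5 col=0 char='t'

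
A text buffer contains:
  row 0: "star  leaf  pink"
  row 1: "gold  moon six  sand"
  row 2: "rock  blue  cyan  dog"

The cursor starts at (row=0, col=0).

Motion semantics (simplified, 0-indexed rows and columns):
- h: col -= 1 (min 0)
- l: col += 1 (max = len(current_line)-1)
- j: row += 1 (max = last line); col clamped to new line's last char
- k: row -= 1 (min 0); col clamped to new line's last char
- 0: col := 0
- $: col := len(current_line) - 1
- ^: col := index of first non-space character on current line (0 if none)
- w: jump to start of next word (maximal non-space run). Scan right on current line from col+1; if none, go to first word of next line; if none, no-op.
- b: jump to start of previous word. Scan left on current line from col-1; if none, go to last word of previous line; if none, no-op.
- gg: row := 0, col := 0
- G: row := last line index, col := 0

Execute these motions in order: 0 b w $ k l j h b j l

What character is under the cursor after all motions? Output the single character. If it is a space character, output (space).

Answer: c

Derivation:
After 1 (0): row=0 col=0 char='s'
After 2 (b): row=0 col=0 char='s'
After 3 (w): row=0 col=6 char='l'
After 4 ($): row=0 col=15 char='k'
After 5 (k): row=0 col=15 char='k'
After 6 (l): row=0 col=15 char='k'
After 7 (j): row=1 col=15 char='_'
After 8 (h): row=1 col=14 char='_'
After 9 (b): row=1 col=11 char='s'
After 10 (j): row=2 col=11 char='_'
After 11 (l): row=2 col=12 char='c'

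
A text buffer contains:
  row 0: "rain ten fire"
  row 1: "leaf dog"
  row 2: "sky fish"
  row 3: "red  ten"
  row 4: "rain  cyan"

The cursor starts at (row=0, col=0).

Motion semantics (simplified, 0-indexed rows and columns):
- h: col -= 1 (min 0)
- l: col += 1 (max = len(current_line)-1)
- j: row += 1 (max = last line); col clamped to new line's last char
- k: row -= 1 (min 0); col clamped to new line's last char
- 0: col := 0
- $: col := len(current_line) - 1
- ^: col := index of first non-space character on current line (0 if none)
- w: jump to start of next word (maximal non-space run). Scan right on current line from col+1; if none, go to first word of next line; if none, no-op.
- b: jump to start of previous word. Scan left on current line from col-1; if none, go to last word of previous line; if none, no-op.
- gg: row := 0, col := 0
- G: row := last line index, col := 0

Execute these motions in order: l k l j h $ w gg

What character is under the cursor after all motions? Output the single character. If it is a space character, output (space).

After 1 (l): row=0 col=1 char='a'
After 2 (k): row=0 col=1 char='a'
After 3 (l): row=0 col=2 char='i'
After 4 (j): row=1 col=2 char='a'
After 5 (h): row=1 col=1 char='e'
After 6 ($): row=1 col=7 char='g'
After 7 (w): row=2 col=0 char='s'
After 8 (gg): row=0 col=0 char='r'

Answer: r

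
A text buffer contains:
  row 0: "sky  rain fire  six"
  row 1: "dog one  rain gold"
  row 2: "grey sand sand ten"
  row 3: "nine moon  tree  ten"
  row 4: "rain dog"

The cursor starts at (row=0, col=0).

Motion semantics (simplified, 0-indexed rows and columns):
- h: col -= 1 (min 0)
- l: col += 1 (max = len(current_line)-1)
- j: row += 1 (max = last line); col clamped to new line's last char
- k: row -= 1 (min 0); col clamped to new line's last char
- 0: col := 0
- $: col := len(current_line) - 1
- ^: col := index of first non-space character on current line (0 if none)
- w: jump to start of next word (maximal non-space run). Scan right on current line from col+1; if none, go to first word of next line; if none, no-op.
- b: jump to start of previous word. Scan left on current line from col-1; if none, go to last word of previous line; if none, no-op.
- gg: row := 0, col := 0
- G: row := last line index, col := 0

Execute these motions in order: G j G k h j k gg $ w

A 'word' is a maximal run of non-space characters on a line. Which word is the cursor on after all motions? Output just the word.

Answer: dog

Derivation:
After 1 (G): row=4 col=0 char='r'
After 2 (j): row=4 col=0 char='r'
After 3 (G): row=4 col=0 char='r'
After 4 (k): row=3 col=0 char='n'
After 5 (h): row=3 col=0 char='n'
After 6 (j): row=4 col=0 char='r'
After 7 (k): row=3 col=0 char='n'
After 8 (gg): row=0 col=0 char='s'
After 9 ($): row=0 col=18 char='x'
After 10 (w): row=1 col=0 char='d'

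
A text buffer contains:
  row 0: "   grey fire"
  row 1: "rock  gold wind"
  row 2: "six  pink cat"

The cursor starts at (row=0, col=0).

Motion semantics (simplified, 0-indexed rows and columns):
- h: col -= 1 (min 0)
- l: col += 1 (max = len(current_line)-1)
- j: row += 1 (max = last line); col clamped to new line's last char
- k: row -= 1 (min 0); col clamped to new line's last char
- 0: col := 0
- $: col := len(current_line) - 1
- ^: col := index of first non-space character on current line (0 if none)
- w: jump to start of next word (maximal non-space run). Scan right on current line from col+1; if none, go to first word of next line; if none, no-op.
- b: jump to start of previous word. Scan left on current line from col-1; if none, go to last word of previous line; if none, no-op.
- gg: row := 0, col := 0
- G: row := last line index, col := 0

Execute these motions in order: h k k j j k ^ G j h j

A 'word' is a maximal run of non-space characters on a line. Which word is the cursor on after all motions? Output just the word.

After 1 (h): row=0 col=0 char='_'
After 2 (k): row=0 col=0 char='_'
After 3 (k): row=0 col=0 char='_'
After 4 (j): row=1 col=0 char='r'
After 5 (j): row=2 col=0 char='s'
After 6 (k): row=1 col=0 char='r'
After 7 (^): row=1 col=0 char='r'
After 8 (G): row=2 col=0 char='s'
After 9 (j): row=2 col=0 char='s'
After 10 (h): row=2 col=0 char='s'
After 11 (j): row=2 col=0 char='s'

Answer: six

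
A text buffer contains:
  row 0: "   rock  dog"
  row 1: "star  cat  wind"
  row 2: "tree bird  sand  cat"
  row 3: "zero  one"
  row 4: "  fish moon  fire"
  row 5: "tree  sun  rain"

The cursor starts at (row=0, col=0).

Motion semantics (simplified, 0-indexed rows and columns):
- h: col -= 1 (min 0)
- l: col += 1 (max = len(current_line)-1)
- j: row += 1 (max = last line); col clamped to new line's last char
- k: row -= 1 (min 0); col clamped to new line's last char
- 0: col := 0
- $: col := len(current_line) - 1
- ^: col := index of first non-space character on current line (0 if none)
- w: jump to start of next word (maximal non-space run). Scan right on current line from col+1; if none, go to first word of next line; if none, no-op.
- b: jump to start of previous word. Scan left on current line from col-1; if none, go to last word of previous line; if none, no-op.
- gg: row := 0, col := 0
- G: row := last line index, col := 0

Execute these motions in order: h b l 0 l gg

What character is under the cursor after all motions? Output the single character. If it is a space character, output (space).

After 1 (h): row=0 col=0 char='_'
After 2 (b): row=0 col=0 char='_'
After 3 (l): row=0 col=1 char='_'
After 4 (0): row=0 col=0 char='_'
After 5 (l): row=0 col=1 char='_'
After 6 (gg): row=0 col=0 char='_'

Answer: (space)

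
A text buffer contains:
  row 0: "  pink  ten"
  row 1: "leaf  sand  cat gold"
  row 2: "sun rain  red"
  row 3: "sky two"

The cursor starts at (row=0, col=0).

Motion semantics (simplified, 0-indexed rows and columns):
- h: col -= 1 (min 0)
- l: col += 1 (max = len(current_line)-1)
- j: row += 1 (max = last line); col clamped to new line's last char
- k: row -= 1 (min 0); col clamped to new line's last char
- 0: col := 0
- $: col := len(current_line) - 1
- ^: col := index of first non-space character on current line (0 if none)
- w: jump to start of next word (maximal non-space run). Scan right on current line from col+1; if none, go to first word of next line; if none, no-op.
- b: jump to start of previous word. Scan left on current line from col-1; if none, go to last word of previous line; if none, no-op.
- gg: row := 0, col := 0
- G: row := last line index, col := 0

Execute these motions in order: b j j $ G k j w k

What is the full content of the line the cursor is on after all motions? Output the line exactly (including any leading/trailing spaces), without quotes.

After 1 (b): row=0 col=0 char='_'
After 2 (j): row=1 col=0 char='l'
After 3 (j): row=2 col=0 char='s'
After 4 ($): row=2 col=12 char='d'
After 5 (G): row=3 col=0 char='s'
After 6 (k): row=2 col=0 char='s'
After 7 (j): row=3 col=0 char='s'
After 8 (w): row=3 col=4 char='t'
After 9 (k): row=2 col=4 char='r'

Answer: sun rain  red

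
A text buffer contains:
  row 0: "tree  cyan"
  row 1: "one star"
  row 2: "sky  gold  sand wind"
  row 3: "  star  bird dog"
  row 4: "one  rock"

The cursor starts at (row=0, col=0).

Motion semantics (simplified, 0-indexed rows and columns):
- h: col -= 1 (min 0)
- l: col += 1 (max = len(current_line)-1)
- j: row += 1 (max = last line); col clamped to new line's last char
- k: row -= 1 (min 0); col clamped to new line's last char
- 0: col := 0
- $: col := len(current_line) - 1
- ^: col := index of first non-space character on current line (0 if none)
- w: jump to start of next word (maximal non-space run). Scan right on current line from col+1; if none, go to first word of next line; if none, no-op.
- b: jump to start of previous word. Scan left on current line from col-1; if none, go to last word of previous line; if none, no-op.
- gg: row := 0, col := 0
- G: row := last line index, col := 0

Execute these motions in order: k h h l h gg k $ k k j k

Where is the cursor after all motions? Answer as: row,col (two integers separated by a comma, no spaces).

After 1 (k): row=0 col=0 char='t'
After 2 (h): row=0 col=0 char='t'
After 3 (h): row=0 col=0 char='t'
After 4 (l): row=0 col=1 char='r'
After 5 (h): row=0 col=0 char='t'
After 6 (gg): row=0 col=0 char='t'
After 7 (k): row=0 col=0 char='t'
After 8 ($): row=0 col=9 char='n'
After 9 (k): row=0 col=9 char='n'
After 10 (k): row=0 col=9 char='n'
After 11 (j): row=1 col=7 char='r'
After 12 (k): row=0 col=7 char='y'

Answer: 0,7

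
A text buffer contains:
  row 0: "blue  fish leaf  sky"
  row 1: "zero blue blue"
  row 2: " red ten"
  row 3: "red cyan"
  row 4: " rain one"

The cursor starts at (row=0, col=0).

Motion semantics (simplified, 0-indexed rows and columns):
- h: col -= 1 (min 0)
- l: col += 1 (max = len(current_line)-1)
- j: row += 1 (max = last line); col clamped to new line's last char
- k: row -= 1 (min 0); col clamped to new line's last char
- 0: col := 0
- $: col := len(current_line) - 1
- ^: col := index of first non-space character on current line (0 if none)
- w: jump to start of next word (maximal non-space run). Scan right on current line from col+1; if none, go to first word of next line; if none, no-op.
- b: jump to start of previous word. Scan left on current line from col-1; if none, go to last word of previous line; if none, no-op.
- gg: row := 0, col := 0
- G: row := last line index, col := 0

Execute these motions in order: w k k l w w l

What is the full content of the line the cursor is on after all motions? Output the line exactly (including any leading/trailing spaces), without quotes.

After 1 (w): row=0 col=6 char='f'
After 2 (k): row=0 col=6 char='f'
After 3 (k): row=0 col=6 char='f'
After 4 (l): row=0 col=7 char='i'
After 5 (w): row=0 col=11 char='l'
After 6 (w): row=0 col=17 char='s'
After 7 (l): row=0 col=18 char='k'

Answer: blue  fish leaf  sky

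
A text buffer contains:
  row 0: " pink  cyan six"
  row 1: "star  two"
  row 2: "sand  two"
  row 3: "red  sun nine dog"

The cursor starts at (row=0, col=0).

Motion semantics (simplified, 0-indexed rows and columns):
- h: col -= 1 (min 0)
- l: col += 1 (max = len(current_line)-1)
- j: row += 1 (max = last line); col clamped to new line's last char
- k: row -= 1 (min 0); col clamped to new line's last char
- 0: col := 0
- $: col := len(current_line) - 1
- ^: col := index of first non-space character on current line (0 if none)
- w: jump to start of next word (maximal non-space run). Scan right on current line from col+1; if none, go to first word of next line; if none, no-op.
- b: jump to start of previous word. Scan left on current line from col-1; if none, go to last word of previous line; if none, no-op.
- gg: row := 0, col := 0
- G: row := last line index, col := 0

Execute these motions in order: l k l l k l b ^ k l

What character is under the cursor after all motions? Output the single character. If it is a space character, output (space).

Answer: i

Derivation:
After 1 (l): row=0 col=1 char='p'
After 2 (k): row=0 col=1 char='p'
After 3 (l): row=0 col=2 char='i'
After 4 (l): row=0 col=3 char='n'
After 5 (k): row=0 col=3 char='n'
After 6 (l): row=0 col=4 char='k'
After 7 (b): row=0 col=1 char='p'
After 8 (^): row=0 col=1 char='p'
After 9 (k): row=0 col=1 char='p'
After 10 (l): row=0 col=2 char='i'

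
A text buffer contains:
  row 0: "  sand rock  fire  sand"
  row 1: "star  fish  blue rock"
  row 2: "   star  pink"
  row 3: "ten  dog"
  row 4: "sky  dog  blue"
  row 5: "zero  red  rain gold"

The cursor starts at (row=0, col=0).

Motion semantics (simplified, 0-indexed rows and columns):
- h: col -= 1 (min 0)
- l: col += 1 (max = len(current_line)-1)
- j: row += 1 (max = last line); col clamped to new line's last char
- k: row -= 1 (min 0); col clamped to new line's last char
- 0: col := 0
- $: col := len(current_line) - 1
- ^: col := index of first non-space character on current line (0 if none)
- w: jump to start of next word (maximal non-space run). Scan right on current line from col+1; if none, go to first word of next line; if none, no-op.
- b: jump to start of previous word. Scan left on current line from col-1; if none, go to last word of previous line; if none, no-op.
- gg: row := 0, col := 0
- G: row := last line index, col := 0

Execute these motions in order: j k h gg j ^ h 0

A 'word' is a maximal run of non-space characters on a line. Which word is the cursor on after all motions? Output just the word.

After 1 (j): row=1 col=0 char='s'
After 2 (k): row=0 col=0 char='_'
After 3 (h): row=0 col=0 char='_'
After 4 (gg): row=0 col=0 char='_'
After 5 (j): row=1 col=0 char='s'
After 6 (^): row=1 col=0 char='s'
After 7 (h): row=1 col=0 char='s'
After 8 (0): row=1 col=0 char='s'

Answer: star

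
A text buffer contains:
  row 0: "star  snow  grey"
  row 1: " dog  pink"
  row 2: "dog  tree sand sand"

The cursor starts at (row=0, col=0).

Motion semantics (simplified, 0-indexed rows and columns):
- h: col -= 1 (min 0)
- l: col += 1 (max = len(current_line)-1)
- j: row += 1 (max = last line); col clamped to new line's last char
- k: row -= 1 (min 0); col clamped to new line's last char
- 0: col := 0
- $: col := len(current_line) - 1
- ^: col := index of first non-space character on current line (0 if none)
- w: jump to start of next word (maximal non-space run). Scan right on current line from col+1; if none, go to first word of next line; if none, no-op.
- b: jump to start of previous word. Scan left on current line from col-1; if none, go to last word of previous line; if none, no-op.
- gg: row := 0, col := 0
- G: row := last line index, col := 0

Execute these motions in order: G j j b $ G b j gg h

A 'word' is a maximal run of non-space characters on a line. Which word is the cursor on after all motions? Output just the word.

After 1 (G): row=2 col=0 char='d'
After 2 (j): row=2 col=0 char='d'
After 3 (j): row=2 col=0 char='d'
After 4 (b): row=1 col=6 char='p'
After 5 ($): row=1 col=9 char='k'
After 6 (G): row=2 col=0 char='d'
After 7 (b): row=1 col=6 char='p'
After 8 (j): row=2 col=6 char='r'
After 9 (gg): row=0 col=0 char='s'
After 10 (h): row=0 col=0 char='s'

Answer: star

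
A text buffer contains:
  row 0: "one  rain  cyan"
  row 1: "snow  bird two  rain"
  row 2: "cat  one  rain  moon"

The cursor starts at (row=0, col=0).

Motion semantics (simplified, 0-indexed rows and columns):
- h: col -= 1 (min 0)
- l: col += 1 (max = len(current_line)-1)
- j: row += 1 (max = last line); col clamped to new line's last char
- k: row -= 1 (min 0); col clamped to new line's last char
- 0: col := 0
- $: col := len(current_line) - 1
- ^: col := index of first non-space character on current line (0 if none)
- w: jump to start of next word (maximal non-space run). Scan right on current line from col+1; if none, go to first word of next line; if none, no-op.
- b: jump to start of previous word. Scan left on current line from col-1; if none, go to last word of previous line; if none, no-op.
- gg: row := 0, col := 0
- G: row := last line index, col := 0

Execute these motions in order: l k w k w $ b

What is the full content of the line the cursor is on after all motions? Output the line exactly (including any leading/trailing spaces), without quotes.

Answer: one  rain  cyan

Derivation:
After 1 (l): row=0 col=1 char='n'
After 2 (k): row=0 col=1 char='n'
After 3 (w): row=0 col=5 char='r'
After 4 (k): row=0 col=5 char='r'
After 5 (w): row=0 col=11 char='c'
After 6 ($): row=0 col=14 char='n'
After 7 (b): row=0 col=11 char='c'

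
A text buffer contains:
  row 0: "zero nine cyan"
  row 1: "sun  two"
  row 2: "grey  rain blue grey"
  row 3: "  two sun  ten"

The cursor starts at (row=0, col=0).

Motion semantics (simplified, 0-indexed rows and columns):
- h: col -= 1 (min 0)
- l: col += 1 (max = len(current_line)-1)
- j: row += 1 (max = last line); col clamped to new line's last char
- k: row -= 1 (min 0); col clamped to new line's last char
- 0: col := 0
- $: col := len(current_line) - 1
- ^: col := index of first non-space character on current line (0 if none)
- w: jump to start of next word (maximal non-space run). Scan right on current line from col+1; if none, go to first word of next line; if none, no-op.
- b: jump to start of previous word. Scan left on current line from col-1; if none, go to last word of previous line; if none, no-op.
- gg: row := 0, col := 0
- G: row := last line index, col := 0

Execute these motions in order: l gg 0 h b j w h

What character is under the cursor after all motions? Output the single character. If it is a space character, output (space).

Answer: (space)

Derivation:
After 1 (l): row=0 col=1 char='e'
After 2 (gg): row=0 col=0 char='z'
After 3 (0): row=0 col=0 char='z'
After 4 (h): row=0 col=0 char='z'
After 5 (b): row=0 col=0 char='z'
After 6 (j): row=1 col=0 char='s'
After 7 (w): row=1 col=5 char='t'
After 8 (h): row=1 col=4 char='_'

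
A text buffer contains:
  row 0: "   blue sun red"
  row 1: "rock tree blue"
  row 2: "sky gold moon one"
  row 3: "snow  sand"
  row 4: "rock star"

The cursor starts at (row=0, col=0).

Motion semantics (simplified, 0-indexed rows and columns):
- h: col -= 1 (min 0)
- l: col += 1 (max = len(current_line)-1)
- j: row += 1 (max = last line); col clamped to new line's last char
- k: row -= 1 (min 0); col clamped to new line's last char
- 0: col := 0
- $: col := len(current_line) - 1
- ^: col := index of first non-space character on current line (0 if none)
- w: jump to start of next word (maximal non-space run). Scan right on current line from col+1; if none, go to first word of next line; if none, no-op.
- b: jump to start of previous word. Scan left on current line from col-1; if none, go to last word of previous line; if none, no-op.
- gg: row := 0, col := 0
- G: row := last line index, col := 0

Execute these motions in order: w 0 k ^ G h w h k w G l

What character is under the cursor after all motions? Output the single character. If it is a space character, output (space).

After 1 (w): row=0 col=3 char='b'
After 2 (0): row=0 col=0 char='_'
After 3 (k): row=0 col=0 char='_'
After 4 (^): row=0 col=3 char='b'
After 5 (G): row=4 col=0 char='r'
After 6 (h): row=4 col=0 char='r'
After 7 (w): row=4 col=5 char='s'
After 8 (h): row=4 col=4 char='_'
After 9 (k): row=3 col=4 char='_'
After 10 (w): row=3 col=6 char='s'
After 11 (G): row=4 col=0 char='r'
After 12 (l): row=4 col=1 char='o'

Answer: o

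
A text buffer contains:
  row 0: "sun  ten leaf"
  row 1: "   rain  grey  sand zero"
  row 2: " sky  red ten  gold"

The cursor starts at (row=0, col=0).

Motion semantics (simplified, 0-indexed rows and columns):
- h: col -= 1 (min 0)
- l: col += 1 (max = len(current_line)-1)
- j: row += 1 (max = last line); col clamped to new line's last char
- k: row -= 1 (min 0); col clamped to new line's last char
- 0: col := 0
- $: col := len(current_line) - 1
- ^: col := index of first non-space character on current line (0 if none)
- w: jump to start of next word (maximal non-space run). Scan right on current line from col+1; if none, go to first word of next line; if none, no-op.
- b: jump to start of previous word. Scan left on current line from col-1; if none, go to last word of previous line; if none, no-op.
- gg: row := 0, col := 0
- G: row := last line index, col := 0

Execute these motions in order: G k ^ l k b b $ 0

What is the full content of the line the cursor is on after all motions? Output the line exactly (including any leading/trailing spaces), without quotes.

Answer: sun  ten leaf

Derivation:
After 1 (G): row=2 col=0 char='_'
After 2 (k): row=1 col=0 char='_'
After 3 (^): row=1 col=3 char='r'
After 4 (l): row=1 col=4 char='a'
After 5 (k): row=0 col=4 char='_'
After 6 (b): row=0 col=0 char='s'
After 7 (b): row=0 col=0 char='s'
After 8 ($): row=0 col=12 char='f'
After 9 (0): row=0 col=0 char='s'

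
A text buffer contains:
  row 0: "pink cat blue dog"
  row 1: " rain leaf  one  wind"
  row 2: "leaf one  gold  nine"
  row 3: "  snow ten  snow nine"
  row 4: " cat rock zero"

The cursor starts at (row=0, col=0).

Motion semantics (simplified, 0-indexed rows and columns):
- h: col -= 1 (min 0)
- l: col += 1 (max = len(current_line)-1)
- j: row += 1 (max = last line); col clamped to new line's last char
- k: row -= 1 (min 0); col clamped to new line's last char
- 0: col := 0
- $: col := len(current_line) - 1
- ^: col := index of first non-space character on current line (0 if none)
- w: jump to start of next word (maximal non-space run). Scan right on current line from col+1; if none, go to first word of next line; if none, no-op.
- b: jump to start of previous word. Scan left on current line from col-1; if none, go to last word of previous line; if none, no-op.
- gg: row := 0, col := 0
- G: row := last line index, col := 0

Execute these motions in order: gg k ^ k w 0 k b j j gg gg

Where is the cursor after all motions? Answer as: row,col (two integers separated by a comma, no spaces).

Answer: 0,0

Derivation:
After 1 (gg): row=0 col=0 char='p'
After 2 (k): row=0 col=0 char='p'
After 3 (^): row=0 col=0 char='p'
After 4 (k): row=0 col=0 char='p'
After 5 (w): row=0 col=5 char='c'
After 6 (0): row=0 col=0 char='p'
After 7 (k): row=0 col=0 char='p'
After 8 (b): row=0 col=0 char='p'
After 9 (j): row=1 col=0 char='_'
After 10 (j): row=2 col=0 char='l'
After 11 (gg): row=0 col=0 char='p'
After 12 (gg): row=0 col=0 char='p'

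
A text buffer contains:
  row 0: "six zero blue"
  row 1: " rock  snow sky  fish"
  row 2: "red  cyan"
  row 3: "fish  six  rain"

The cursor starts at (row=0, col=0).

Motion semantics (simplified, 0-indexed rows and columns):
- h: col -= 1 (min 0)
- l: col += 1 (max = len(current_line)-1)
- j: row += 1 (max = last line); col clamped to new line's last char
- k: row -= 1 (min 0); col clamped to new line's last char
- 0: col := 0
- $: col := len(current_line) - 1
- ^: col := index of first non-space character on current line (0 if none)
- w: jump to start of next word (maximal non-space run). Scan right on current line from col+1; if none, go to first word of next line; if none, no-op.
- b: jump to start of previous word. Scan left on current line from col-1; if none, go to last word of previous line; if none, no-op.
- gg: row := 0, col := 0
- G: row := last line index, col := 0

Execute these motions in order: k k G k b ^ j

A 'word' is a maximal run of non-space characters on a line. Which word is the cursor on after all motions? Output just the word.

Answer: red

Derivation:
After 1 (k): row=0 col=0 char='s'
After 2 (k): row=0 col=0 char='s'
After 3 (G): row=3 col=0 char='f'
After 4 (k): row=2 col=0 char='r'
After 5 (b): row=1 col=17 char='f'
After 6 (^): row=1 col=1 char='r'
After 7 (j): row=2 col=1 char='e'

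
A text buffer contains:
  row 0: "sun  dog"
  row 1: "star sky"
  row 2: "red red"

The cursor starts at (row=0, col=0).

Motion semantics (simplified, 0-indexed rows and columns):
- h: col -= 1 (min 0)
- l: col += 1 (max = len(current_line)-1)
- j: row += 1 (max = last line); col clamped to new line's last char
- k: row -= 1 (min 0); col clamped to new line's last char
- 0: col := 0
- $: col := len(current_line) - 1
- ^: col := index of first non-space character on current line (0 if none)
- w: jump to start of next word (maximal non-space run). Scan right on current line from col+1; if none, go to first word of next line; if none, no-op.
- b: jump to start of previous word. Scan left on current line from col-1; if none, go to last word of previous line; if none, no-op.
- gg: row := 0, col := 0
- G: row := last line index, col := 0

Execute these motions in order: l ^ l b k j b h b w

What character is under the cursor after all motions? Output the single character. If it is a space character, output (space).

After 1 (l): row=0 col=1 char='u'
After 2 (^): row=0 col=0 char='s'
After 3 (l): row=0 col=1 char='u'
After 4 (b): row=0 col=0 char='s'
After 5 (k): row=0 col=0 char='s'
After 6 (j): row=1 col=0 char='s'
After 7 (b): row=0 col=5 char='d'
After 8 (h): row=0 col=4 char='_'
After 9 (b): row=0 col=0 char='s'
After 10 (w): row=0 col=5 char='d'

Answer: d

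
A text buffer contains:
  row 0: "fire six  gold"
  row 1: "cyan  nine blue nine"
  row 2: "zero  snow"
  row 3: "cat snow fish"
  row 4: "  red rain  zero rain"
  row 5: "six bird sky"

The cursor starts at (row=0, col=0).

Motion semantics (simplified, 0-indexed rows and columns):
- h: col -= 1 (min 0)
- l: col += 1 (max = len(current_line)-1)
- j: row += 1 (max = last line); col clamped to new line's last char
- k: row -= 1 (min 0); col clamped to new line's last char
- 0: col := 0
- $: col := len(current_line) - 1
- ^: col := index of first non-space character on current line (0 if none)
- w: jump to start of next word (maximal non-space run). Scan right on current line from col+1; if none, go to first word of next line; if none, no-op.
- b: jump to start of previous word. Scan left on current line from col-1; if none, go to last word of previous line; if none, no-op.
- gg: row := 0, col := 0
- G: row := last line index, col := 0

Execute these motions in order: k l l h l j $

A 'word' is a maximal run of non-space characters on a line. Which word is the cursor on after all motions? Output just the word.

After 1 (k): row=0 col=0 char='f'
After 2 (l): row=0 col=1 char='i'
After 3 (l): row=0 col=2 char='r'
After 4 (h): row=0 col=1 char='i'
After 5 (l): row=0 col=2 char='r'
After 6 (j): row=1 col=2 char='a'
After 7 ($): row=1 col=19 char='e'

Answer: nine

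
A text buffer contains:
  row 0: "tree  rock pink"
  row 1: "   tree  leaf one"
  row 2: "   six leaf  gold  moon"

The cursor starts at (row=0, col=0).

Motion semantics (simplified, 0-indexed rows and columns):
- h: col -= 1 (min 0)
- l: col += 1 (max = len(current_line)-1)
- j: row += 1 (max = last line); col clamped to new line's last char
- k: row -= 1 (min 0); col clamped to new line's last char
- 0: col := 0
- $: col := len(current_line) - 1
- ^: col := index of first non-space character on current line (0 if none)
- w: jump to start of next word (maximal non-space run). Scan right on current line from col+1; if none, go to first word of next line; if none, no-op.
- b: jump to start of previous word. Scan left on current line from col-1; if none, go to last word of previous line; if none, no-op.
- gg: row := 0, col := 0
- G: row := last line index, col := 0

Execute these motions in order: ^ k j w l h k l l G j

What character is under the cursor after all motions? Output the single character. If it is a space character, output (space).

After 1 (^): row=0 col=0 char='t'
After 2 (k): row=0 col=0 char='t'
After 3 (j): row=1 col=0 char='_'
After 4 (w): row=1 col=3 char='t'
After 5 (l): row=1 col=4 char='r'
After 6 (h): row=1 col=3 char='t'
After 7 (k): row=0 col=3 char='e'
After 8 (l): row=0 col=4 char='_'
After 9 (l): row=0 col=5 char='_'
After 10 (G): row=2 col=0 char='_'
After 11 (j): row=2 col=0 char='_'

Answer: (space)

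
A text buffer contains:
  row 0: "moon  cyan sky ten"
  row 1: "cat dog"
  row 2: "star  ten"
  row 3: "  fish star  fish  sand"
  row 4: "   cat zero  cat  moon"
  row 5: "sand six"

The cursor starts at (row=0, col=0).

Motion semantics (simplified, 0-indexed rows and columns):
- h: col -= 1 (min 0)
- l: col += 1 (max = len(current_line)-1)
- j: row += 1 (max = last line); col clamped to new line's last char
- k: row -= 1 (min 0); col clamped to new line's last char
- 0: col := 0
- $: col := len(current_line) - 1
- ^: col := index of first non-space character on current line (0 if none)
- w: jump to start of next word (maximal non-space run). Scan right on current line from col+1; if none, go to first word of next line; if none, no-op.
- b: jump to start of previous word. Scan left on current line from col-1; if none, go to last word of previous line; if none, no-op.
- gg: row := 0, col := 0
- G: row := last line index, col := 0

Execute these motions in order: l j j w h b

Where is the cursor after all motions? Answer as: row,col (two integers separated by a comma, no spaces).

After 1 (l): row=0 col=1 char='o'
After 2 (j): row=1 col=1 char='a'
After 3 (j): row=2 col=1 char='t'
After 4 (w): row=2 col=6 char='t'
After 5 (h): row=2 col=5 char='_'
After 6 (b): row=2 col=0 char='s'

Answer: 2,0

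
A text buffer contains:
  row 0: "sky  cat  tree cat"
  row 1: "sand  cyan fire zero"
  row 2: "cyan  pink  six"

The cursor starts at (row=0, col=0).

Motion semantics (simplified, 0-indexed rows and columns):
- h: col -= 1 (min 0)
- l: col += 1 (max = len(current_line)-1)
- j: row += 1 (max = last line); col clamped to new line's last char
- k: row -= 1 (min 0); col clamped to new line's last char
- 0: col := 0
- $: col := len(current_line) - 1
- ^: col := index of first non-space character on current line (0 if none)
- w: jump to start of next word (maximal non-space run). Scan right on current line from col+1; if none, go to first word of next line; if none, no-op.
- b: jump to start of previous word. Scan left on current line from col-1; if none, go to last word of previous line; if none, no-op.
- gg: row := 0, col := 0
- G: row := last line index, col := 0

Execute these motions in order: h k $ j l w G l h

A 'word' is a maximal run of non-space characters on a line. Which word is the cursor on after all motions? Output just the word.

After 1 (h): row=0 col=0 char='s'
After 2 (k): row=0 col=0 char='s'
After 3 ($): row=0 col=17 char='t'
After 4 (j): row=1 col=17 char='e'
After 5 (l): row=1 col=18 char='r'
After 6 (w): row=2 col=0 char='c'
After 7 (G): row=2 col=0 char='c'
After 8 (l): row=2 col=1 char='y'
After 9 (h): row=2 col=0 char='c'

Answer: cyan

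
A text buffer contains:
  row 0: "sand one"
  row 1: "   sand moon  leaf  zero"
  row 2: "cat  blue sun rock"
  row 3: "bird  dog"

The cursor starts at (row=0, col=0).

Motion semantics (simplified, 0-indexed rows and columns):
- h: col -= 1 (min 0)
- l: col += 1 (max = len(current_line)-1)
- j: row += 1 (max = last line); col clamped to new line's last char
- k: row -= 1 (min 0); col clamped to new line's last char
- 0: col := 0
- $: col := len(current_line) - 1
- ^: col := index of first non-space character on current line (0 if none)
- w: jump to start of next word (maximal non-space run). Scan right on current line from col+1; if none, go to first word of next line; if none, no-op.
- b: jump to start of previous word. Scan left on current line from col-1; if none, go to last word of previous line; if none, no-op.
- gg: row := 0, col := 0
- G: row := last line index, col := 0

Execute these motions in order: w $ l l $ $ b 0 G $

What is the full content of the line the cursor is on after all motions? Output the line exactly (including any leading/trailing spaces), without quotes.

After 1 (w): row=0 col=5 char='o'
After 2 ($): row=0 col=7 char='e'
After 3 (l): row=0 col=7 char='e'
After 4 (l): row=0 col=7 char='e'
After 5 ($): row=0 col=7 char='e'
After 6 ($): row=0 col=7 char='e'
After 7 (b): row=0 col=5 char='o'
After 8 (0): row=0 col=0 char='s'
After 9 (G): row=3 col=0 char='b'
After 10 ($): row=3 col=8 char='g'

Answer: bird  dog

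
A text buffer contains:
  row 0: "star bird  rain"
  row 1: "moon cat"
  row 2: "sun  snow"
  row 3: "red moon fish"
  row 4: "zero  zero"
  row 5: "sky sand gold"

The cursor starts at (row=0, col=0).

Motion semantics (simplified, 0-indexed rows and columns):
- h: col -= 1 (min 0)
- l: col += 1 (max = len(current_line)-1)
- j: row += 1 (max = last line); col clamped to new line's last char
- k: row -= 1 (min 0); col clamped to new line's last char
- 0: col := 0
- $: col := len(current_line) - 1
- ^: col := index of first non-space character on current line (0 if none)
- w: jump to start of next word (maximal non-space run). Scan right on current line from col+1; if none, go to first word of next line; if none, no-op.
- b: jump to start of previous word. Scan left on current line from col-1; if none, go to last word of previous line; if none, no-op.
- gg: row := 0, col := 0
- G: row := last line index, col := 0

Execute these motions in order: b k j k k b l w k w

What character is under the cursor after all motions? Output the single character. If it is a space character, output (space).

After 1 (b): row=0 col=0 char='s'
After 2 (k): row=0 col=0 char='s'
After 3 (j): row=1 col=0 char='m'
After 4 (k): row=0 col=0 char='s'
After 5 (k): row=0 col=0 char='s'
After 6 (b): row=0 col=0 char='s'
After 7 (l): row=0 col=1 char='t'
After 8 (w): row=0 col=5 char='b'
After 9 (k): row=0 col=5 char='b'
After 10 (w): row=0 col=11 char='r'

Answer: r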